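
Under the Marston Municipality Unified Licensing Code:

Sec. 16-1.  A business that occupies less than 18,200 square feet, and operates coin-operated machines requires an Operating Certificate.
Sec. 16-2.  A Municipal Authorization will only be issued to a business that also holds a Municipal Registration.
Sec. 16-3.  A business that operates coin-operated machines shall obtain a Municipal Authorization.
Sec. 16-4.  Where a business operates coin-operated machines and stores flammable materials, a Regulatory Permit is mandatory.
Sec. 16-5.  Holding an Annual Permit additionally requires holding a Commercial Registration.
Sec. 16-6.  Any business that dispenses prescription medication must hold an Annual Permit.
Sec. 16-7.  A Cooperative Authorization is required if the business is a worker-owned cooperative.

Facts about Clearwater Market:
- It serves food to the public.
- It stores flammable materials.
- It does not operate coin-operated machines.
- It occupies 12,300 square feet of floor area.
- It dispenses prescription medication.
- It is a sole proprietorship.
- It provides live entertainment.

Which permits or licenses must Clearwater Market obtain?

Sec. 16-1. floor area 12,300 square feet < 18,200 square feet; does not operate coin-operated machines → Operating Certificate not required.
Sec. 16-2. Municipal Authorization is not required → no effect.
Sec. 16-3. does not operate coin-operated machines → Municipal Authorization not required.
Sec. 16-4. does not operate coin-operated machines; stores flammable materials → Regulatory Permit not required.
Sec. 16-5. Annual Permit is required → Commercial Registration also required.
Sec. 16-6. dispenses prescription medication → Annual Permit required.
Sec. 16-7. is a sole proprietorship (not: is a worker-owned cooperative) → Cooperative Authorization not required.

Annual Permit, Commercial Registration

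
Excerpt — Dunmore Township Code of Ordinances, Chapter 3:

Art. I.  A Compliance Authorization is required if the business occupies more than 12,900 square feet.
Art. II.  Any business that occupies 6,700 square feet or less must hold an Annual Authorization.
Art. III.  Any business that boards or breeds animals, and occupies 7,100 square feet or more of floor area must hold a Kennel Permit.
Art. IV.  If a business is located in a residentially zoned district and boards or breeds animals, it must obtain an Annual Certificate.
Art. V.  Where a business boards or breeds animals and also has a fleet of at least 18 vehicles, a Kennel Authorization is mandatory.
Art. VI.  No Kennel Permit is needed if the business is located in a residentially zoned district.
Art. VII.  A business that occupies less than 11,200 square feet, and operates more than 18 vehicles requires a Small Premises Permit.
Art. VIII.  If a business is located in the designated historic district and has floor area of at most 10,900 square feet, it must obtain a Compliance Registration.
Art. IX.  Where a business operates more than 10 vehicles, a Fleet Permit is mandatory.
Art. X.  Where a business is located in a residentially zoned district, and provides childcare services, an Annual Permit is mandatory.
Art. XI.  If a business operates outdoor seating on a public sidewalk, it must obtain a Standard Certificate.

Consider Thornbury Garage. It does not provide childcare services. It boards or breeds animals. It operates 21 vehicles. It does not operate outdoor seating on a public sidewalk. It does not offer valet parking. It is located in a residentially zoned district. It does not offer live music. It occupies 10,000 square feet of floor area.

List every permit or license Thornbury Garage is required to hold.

Annual Certificate, Fleet Permit, Kennel Authorization, Small Premises Permit

Art. I. floor area 10,000 square feet ≤ 12,900 square feet → Compliance Authorization not required.
Art. II. floor area 10,000 square feet > 6,700 square feet → Annual Authorization not required.
Art. III. boards or breeds animals; floor area 10,000 square feet ≥ 7,100 square feet → Kennel Permit required.
Art. IV. is located in a residentially zoned district; boards or breeds animals → Annual Certificate required.
Art. V. boards or breeds animals; vehicles 21 ≥ 18 → Kennel Authorization required.
Art. VI. is located in a residentially zoned district → exempt from Kennel Permit.
Art. VII. floor area 10,000 square feet < 11,200 square feet; vehicles 21 > 18 → Small Premises Permit required.
Art. VIII. is located in a residentially zoned district (not: is located in the designated historic district); floor area 10,000 square feet ≤ 10,900 square feet → Compliance Registration not required.
Art. IX. vehicles 21 > 10 → Fleet Permit required.
Art. X. is located in a residentially zoned district; does not provide childcare services → Annual Permit not required.
Art. XI. does not operate outdoor seating on a public sidewalk → Standard Certificate not required.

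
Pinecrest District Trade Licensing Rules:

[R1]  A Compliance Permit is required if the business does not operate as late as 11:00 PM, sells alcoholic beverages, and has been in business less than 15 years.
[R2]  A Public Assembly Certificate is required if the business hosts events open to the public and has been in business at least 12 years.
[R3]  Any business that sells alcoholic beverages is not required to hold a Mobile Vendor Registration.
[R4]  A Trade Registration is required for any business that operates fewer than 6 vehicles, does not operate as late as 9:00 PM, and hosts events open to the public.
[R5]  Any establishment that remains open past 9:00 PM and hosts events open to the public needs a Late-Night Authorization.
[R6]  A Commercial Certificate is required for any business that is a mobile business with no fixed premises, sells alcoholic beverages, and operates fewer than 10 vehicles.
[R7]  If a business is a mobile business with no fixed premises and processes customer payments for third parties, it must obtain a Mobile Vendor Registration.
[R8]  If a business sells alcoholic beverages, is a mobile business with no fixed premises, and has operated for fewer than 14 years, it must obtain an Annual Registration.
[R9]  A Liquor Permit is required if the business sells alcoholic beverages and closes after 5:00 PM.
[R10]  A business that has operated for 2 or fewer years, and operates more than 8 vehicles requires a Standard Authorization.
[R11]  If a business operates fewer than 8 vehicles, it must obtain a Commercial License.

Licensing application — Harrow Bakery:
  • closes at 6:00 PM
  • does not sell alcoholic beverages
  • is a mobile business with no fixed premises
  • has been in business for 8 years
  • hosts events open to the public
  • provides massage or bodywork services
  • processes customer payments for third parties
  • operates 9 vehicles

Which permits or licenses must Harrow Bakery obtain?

Mobile Vendor Registration

[R1] closes 6:00 PM, at/before 11:00 PM; does not sell alcoholic beverages; years in business 8 < 15 → Compliance Permit not required.
[R2] hosts events open to the public; years in business 8 < 12 → Public Assembly Certificate not required.
[R3] does not sell alcoholic beverages → Mobile Vendor Registration exemption does not apply.
[R4] vehicles 9 ≥ 6; closes 6:00 PM, at/before 9:00 PM; hosts events open to the public → Trade Registration not required.
[R5] closes 6:00 PM, at/before 9:00 PM; hosts events open to the public → Late-Night Authorization not required.
[R6] is a mobile business with no fixed premises; does not sell alcoholic beverages; vehicles 9 < 10 → Commercial Certificate not required.
[R7] is a mobile business with no fixed premises; processes customer payments for third parties → Mobile Vendor Registration required.
[R8] does not sell alcoholic beverages; is a mobile business with no fixed premises; years in business 8 < 14 → Annual Registration not required.
[R9] does not sell alcoholic beverages; closes 6:00 PM, after 5:00 PM → Liquor Permit not required.
[R10] years in business 8 > 2; vehicles 9 > 8 → Standard Authorization not required.
[R11] vehicles 9 ≥ 8 → Commercial License not required.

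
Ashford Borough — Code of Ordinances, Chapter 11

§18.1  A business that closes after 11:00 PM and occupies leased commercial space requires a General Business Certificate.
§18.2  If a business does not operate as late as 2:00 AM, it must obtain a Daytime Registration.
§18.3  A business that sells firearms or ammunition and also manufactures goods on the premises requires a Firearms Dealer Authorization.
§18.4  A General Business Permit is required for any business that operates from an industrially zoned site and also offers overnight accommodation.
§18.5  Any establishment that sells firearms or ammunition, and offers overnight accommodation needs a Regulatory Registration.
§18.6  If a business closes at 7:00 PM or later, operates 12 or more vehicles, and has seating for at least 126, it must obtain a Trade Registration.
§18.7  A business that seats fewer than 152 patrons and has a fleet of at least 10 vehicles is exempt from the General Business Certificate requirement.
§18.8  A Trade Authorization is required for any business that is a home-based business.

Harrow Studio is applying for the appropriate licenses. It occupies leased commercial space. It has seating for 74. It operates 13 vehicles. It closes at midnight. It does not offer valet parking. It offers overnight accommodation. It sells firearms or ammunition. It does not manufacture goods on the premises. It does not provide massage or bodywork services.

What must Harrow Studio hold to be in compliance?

Daytime Registration, Regulatory Registration

§18.1 closes midnight, after 11:00 PM; occupies leased commercial space → General Business Certificate required.
§18.2 closes midnight, at/before 2:00 AM → Daytime Registration required.
§18.3 sells firearms or ammunition; does not manufacture goods on the premises → Firearms Dealer Authorization not required.
§18.4 occupies leased commercial space (not: operates from an industrially zoned site); offers overnight accommodation → General Business Permit not required.
§18.5 sells firearms or ammunition; offers overnight accommodation → Regulatory Registration required.
§18.6 closes midnight, after 7:00 PM; vehicles 13 ≥ 12; seating 74 < 126 → Trade Registration not required.
§18.7 seating 74 < 152; vehicles 13 ≥ 10 → exempt from General Business Certificate.
§18.8 occupies leased commercial space (not: is a home-based business) → Trade Authorization not required.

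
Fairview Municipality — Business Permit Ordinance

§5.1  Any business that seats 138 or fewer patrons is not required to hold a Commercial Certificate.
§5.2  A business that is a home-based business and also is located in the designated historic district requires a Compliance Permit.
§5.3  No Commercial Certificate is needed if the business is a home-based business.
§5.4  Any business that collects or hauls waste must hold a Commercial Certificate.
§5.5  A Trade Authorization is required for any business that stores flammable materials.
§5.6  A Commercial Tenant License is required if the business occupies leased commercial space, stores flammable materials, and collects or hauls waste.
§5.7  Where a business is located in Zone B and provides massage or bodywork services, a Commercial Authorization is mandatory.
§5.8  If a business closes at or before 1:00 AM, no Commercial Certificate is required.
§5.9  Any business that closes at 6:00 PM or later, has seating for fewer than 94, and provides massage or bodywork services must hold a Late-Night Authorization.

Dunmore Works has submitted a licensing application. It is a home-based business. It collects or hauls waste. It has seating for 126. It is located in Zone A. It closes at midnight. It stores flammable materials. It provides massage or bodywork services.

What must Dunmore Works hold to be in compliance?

§5.1 seating 126 ≤ 138 → exempt from Commercial Certificate.
§5.2 is a home-based business; is located in Zone A (not: is located in the designated historic district) → Compliance Permit not required.
§5.3 is a home-based business → exempt from Commercial Certificate.
§5.4 collects or hauls waste → Commercial Certificate required.
§5.5 stores flammable materials → Trade Authorization required.
§5.6 is a home-based business (not: occupies leased commercial space); stores flammable materials; collects or hauls waste → Commercial Tenant License not required.
§5.7 is located in Zone A (not: is located in Zone B); provides massage or bodywork services → Commercial Authorization not required.
§5.8 closes midnight, at/before 1:00 AM → exempt from Commercial Certificate.
§5.9 closes midnight, after 6:00 PM; seating 126 ≥ 94; provides massage or bodywork services → Late-Night Authorization not required.

Trade Authorization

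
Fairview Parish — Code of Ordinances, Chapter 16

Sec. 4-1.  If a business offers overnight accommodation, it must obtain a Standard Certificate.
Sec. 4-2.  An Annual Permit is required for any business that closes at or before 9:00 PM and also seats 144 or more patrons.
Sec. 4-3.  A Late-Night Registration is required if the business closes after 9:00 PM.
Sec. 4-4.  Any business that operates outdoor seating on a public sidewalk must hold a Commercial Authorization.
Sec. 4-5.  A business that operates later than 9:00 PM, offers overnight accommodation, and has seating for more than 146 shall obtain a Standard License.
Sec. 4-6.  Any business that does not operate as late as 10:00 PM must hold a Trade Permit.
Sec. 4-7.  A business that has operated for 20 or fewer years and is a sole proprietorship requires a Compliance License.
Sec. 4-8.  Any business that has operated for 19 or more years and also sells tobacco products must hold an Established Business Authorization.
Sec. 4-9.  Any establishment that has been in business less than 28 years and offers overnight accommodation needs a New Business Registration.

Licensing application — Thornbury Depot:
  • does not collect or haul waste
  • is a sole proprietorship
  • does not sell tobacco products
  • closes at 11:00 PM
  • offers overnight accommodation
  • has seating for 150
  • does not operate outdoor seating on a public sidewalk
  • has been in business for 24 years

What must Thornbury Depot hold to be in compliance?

Sec. 4-1. offers overnight accommodation → Standard Certificate required.
Sec. 4-2. closes 11:00 PM, after 9:00 PM; seating 150 ≥ 144 → Annual Permit not required.
Sec. 4-3. closes 11:00 PM, after 9:00 PM → Late-Night Registration required.
Sec. 4-4. does not operate outdoor seating on a public sidewalk → Commercial Authorization not required.
Sec. 4-5. closes 11:00 PM, after 9:00 PM; offers overnight accommodation; seating 150 > 146 → Standard License required.
Sec. 4-6. closes 11:00 PM, after 10:00 PM → Trade Permit not required.
Sec. 4-7. years in business 24 > 20; is a sole proprietorship → Compliance License not required.
Sec. 4-8. years in business 24 ≥ 19; does not sell tobacco products → Established Business Authorization not required.
Sec. 4-9. years in business 24 < 28; offers overnight accommodation → New Business Registration required.

Late-Night Registration, New Business Registration, Standard Certificate, Standard License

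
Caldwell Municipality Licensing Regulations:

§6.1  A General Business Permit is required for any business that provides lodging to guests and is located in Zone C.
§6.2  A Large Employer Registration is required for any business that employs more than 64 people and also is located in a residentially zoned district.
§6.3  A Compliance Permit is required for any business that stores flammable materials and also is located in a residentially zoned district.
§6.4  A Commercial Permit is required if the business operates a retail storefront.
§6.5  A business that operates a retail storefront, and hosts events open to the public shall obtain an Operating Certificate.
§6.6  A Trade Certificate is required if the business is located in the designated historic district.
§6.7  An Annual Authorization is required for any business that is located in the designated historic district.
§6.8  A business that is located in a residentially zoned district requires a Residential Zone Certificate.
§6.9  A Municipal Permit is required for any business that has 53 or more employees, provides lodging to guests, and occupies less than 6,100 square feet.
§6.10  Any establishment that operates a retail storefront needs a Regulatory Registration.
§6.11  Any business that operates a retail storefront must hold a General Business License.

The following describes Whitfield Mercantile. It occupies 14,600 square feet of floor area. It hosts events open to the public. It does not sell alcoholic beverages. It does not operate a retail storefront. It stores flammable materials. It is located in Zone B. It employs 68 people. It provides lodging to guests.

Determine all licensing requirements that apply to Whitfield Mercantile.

None

§6.1 provides lodging to guests; is located in Zone B (not: is located in Zone C) → General Business Permit not required.
§6.2 employees 68 > 64; is located in Zone B (not: is located in a residentially zoned district) → Large Employer Registration not required.
§6.3 stores flammable materials; is located in Zone B (not: is located in a residentially zoned district) → Compliance Permit not required.
§6.4 does not operate a retail storefront → Commercial Permit not required.
§6.5 does not operate a retail storefront; hosts events open to the public → Operating Certificate not required.
§6.6 is located in Zone B (not: is located in the designated historic district) → Trade Certificate not required.
§6.7 is located in Zone B (not: is located in the designated historic district) → Annual Authorization not required.
§6.8 is located in Zone B (not: is located in a residentially zoned district) → Residential Zone Certificate not required.
§6.9 employees 68 ≥ 53; provides lodging to guests; floor area 14,600 square feet ≥ 6,100 square feet → Municipal Permit not required.
§6.10 does not operate a retail storefront → Regulatory Registration not required.
§6.11 does not operate a retail storefront → General Business License not required.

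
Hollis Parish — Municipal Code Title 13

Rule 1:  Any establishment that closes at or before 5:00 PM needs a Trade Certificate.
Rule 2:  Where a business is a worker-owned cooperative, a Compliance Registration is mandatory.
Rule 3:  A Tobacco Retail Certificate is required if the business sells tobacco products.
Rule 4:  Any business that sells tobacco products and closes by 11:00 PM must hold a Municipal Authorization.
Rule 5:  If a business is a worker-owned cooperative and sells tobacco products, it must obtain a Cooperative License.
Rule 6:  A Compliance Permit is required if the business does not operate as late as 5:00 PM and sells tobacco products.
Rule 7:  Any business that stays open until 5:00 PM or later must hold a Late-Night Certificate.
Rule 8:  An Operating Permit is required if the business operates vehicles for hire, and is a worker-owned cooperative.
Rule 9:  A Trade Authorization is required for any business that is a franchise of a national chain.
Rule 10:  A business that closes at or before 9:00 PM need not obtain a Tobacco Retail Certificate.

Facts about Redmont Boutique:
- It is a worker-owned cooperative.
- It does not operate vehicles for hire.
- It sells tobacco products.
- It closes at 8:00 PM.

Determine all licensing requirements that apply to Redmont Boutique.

Compliance Registration, Cooperative License, Late-Night Certificate, Municipal Authorization

Rule 1: closes 8:00 PM, after 5:00 PM → Trade Certificate not required.
Rule 2: is a worker-owned cooperative → Compliance Registration required.
Rule 3: sells tobacco products → Tobacco Retail Certificate required.
Rule 4: sells tobacco products; closes 8:00 PM, at/before 11:00 PM → Municipal Authorization required.
Rule 5: is a worker-owned cooperative; sells tobacco products → Cooperative License required.
Rule 6: closes 8:00 PM, after 5:00 PM; sells tobacco products → Compliance Permit not required.
Rule 7: closes 8:00 PM, after 5:00 PM → Late-Night Certificate required.
Rule 8: does not operate vehicles for hire; is a worker-owned cooperative → Operating Permit not required.
Rule 9: is a worker-owned cooperative (not: is a franchise of a national chain) → Trade Authorization not required.
Rule 10: closes 8:00 PM, at/before 9:00 PM → exempt from Tobacco Retail Certificate.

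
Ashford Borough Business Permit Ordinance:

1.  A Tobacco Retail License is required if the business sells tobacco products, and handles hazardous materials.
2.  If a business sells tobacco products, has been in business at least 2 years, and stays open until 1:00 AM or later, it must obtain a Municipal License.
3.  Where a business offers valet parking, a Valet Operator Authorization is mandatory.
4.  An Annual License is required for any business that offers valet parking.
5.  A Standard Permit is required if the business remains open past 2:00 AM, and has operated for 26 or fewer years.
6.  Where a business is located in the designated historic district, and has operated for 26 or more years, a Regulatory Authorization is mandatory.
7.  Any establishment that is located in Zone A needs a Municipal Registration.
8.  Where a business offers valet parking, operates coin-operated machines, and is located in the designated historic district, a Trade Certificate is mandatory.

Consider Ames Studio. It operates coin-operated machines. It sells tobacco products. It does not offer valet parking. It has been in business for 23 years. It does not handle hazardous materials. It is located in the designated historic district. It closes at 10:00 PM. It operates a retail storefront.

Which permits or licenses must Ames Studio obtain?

1. sells tobacco products; does not handle hazardous materials → Tobacco Retail License not required.
2. sells tobacco products; years in business 23 ≥ 2; closes 10:00 PM, at/before 1:00 AM → Municipal License not required.
3. does not offer valet parking → Valet Operator Authorization not required.
4. does not offer valet parking → Annual License not required.
5. closes 10:00 PM, at/before 2:00 AM; years in business 23 ≤ 26 → Standard Permit not required.
6. is located in the designated historic district; years in business 23 < 26 → Regulatory Authorization not required.
7. is located in the designated historic district (not: is located in Zone A) → Municipal Registration not required.
8. does not offer valet parking; operates coin-operated machines; is located in the designated historic district → Trade Certificate not required.

None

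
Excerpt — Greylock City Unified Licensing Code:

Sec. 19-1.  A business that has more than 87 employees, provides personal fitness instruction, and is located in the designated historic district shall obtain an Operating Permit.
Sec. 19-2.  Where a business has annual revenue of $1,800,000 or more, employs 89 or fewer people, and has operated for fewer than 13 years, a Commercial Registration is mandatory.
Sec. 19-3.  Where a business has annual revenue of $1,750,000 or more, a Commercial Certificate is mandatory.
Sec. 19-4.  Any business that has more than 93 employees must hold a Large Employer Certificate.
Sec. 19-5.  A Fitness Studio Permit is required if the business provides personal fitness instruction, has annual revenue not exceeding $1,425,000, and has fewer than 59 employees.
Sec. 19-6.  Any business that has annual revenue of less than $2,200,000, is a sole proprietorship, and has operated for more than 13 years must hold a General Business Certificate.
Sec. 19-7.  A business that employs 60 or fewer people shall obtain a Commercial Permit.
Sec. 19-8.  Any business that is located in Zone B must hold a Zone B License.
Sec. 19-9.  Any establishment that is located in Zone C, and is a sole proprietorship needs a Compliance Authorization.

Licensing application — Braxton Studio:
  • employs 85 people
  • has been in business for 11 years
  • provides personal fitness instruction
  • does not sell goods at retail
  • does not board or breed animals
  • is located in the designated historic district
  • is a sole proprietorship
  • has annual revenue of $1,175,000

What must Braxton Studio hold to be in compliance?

None

Sec. 19-1. employees 85 ≤ 87; provides personal fitness instruction; is located in the designated historic district → Operating Permit not required.
Sec. 19-2. revenue $1,175,000 < $1,800,000; employees 85 ≤ 89; years in business 11 < 13 → Commercial Registration not required.
Sec. 19-3. revenue $1,175,000 < $1,750,000 → Commercial Certificate not required.
Sec. 19-4. employees 85 ≤ 93 → Large Employer Certificate not required.
Sec. 19-5. provides personal fitness instruction; revenue $1,175,000 ≤ $1,425,000; employees 85 ≥ 59 → Fitness Studio Permit not required.
Sec. 19-6. revenue $1,175,000 < $2,200,000; is a sole proprietorship; years in business 11 ≤ 13 → General Business Certificate not required.
Sec. 19-7. employees 85 > 60 → Commercial Permit not required.
Sec. 19-8. is located in the designated historic district (not: is located in Zone B) → Zone B License not required.
Sec. 19-9. is located in the designated historic district (not: is located in Zone C); is a sole proprietorship → Compliance Authorization not required.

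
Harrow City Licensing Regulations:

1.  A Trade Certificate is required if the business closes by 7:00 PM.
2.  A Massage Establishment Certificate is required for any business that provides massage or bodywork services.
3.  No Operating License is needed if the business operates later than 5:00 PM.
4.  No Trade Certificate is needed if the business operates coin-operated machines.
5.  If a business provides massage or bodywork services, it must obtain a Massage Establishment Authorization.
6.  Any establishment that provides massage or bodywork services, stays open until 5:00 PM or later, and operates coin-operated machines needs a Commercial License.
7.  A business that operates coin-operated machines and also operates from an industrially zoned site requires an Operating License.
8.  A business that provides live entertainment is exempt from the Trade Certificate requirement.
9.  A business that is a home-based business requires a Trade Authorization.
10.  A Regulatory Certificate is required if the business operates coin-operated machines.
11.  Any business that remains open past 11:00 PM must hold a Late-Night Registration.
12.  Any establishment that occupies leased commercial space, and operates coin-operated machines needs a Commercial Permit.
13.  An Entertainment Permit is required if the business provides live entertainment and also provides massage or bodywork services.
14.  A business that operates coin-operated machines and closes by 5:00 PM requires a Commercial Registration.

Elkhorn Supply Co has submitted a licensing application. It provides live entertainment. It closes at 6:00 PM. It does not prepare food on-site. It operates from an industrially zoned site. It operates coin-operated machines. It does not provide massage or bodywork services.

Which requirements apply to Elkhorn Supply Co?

1. closes 6:00 PM, at/before 7:00 PM → Trade Certificate required.
2. does not provide massage or bodywork services → Massage Establishment Certificate not required.
3. closes 6:00 PM, after 5:00 PM → exempt from Operating License.
4. operates coin-operated machines → exempt from Trade Certificate.
5. does not provide massage or bodywork services → Massage Establishment Authorization not required.
6. does not provide massage or bodywork services; closes 6:00 PM, after 5:00 PM; operates coin-operated machines → Commercial License not required.
7. operates coin-operated machines; operates from an industrially zoned site → Operating License required.
8. provides live entertainment → exempt from Trade Certificate.
9. operates from an industrially zoned site (not: is a home-based business) → Trade Authorization not required.
10. operates coin-operated machines → Regulatory Certificate required.
11. closes 6:00 PM, at/before 11:00 PM → Late-Night Registration not required.
12. operates from an industrially zoned site (not: occupies leased commercial space); operates coin-operated machines → Commercial Permit not required.
13. provides live entertainment; does not provide massage or bodywork services → Entertainment Permit not required.
14. operates coin-operated machines; closes 6:00 PM, after 5:00 PM → Commercial Registration not required.

Regulatory Certificate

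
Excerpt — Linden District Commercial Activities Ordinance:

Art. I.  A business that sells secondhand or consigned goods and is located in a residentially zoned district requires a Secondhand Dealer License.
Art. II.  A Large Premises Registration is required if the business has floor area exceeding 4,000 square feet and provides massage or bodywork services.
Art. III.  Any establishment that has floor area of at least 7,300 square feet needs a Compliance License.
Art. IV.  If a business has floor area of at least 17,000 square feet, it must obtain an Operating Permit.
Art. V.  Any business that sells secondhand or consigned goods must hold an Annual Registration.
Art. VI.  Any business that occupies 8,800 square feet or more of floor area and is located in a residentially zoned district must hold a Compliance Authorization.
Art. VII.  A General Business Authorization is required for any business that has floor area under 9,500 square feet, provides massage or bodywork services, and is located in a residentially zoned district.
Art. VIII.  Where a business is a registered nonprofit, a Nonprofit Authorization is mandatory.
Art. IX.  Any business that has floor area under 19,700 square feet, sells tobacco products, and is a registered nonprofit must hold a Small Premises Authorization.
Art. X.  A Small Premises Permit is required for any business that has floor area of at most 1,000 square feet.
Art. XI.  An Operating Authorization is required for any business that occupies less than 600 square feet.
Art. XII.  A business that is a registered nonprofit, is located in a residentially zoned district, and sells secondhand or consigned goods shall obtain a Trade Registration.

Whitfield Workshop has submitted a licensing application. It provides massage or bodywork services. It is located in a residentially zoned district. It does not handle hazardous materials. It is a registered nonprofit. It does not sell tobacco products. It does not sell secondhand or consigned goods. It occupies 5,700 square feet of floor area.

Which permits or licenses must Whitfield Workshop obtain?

Art. I. does not sell secondhand or consigned goods; is located in a residentially zoned district → Secondhand Dealer License not required.
Art. II. floor area 5,700 square feet > 4,000 square feet; provides massage or bodywork services → Large Premises Registration required.
Art. III. floor area 5,700 square feet < 7,300 square feet → Compliance License not required.
Art. IV. floor area 5,700 square feet < 17,000 square feet → Operating Permit not required.
Art. V. does not sell secondhand or consigned goods → Annual Registration not required.
Art. VI. floor area 5,700 square feet < 8,800 square feet; is located in a residentially zoned district → Compliance Authorization not required.
Art. VII. floor area 5,700 square feet < 9,500 square feet; provides massage or bodywork services; is located in a residentially zoned district → General Business Authorization required.
Art. VIII. is a registered nonprofit → Nonprofit Authorization required.
Art. IX. floor area 5,700 square feet < 19,700 square feet; does not sell tobacco products; is a registered nonprofit → Small Premises Authorization not required.
Art. X. floor area 5,700 square feet > 1,000 square feet → Small Premises Permit not required.
Art. XI. floor area 5,700 square feet ≥ 600 square feet → Operating Authorization not required.
Art. XII. is a registered nonprofit; is located in a residentially zoned district; does not sell secondhand or consigned goods → Trade Registration not required.

General Business Authorization, Large Premises Registration, Nonprofit Authorization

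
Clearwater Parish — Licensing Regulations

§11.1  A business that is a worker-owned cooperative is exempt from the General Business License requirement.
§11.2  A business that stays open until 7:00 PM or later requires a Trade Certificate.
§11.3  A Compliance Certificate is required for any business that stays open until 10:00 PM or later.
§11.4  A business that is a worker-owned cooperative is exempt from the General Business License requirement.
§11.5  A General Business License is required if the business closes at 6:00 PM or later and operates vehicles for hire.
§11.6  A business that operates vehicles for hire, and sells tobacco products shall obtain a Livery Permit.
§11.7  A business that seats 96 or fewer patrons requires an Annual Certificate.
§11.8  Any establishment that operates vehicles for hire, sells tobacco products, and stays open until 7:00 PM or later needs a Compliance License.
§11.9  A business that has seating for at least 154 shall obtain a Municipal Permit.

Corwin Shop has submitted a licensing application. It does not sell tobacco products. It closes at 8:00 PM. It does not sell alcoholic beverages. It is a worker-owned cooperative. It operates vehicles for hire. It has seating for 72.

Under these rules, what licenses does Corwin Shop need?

Annual Certificate, Trade Certificate

§11.1 is a worker-owned cooperative → exempt from General Business License.
§11.2 closes 8:00 PM, after 7:00 PM → Trade Certificate required.
§11.3 closes 8:00 PM, at/before 10:00 PM → Compliance Certificate not required.
§11.4 is a worker-owned cooperative → exempt from General Business License.
§11.5 closes 8:00 PM, after 6:00 PM; operates vehicles for hire → General Business License required.
§11.6 operates vehicles for hire; does not sell tobacco products → Livery Permit not required.
§11.7 seating 72 ≤ 96 → Annual Certificate required.
§11.8 operates vehicles for hire; does not sell tobacco products; closes 8:00 PM, after 7:00 PM → Compliance License not required.
§11.9 seating 72 < 154 → Municipal Permit not required.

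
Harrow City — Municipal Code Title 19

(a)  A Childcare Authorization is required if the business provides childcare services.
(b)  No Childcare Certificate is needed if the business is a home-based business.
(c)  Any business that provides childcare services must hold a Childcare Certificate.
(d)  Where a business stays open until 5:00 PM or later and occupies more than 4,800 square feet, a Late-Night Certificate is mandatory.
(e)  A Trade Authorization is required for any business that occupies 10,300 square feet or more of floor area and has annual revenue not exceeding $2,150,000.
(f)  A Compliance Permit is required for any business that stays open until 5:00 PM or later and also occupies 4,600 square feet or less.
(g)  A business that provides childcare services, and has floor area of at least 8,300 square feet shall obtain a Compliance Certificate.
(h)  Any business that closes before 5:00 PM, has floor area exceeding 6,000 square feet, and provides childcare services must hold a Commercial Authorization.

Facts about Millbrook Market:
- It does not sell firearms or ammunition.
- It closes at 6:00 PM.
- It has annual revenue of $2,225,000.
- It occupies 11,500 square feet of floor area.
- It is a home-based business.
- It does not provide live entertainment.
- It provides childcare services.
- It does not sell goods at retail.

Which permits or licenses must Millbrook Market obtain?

Childcare Authorization, Compliance Certificate, Late-Night Certificate

(a) provides childcare services → Childcare Authorization required.
(b) is a home-based business → exempt from Childcare Certificate.
(c) provides childcare services → Childcare Certificate required.
(d) closes 6:00 PM, after 5:00 PM; floor area 11,500 square feet > 4,800 square feet → Late-Night Certificate required.
(e) floor area 11,500 square feet ≥ 10,300 square feet; revenue $2,225,000 > $2,150,000 → Trade Authorization not required.
(f) closes 6:00 PM, after 5:00 PM; floor area 11,500 square feet > 4,600 square feet → Compliance Permit not required.
(g) provides childcare services; floor area 11,500 square feet ≥ 8,300 square feet → Compliance Certificate required.
(h) closes 6:00 PM, after 5:00 PM; floor area 11,500 square feet > 6,000 square feet; provides childcare services → Commercial Authorization not required.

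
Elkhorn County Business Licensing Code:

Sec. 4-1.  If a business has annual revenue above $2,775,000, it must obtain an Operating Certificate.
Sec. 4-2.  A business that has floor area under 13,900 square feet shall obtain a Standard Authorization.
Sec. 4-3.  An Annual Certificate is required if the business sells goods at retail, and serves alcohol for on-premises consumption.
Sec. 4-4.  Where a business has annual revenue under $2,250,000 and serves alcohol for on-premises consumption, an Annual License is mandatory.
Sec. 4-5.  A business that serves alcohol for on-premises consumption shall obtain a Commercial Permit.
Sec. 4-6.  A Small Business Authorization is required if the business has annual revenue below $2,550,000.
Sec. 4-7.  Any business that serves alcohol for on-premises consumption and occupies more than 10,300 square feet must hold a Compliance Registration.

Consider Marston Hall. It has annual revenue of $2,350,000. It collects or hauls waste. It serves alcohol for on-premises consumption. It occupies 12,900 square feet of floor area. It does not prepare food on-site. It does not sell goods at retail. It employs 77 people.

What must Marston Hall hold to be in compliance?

Sec. 4-1. revenue $2,350,000 ≤ $2,775,000 → Operating Certificate not required.
Sec. 4-2. floor area 12,900 square feet < 13,900 square feet → Standard Authorization required.
Sec. 4-3. does not sell goods at retail; serves alcohol for on-premises consumption → Annual Certificate not required.
Sec. 4-4. revenue $2,350,000 ≥ $2,250,000; serves alcohol for on-premises consumption → Annual License not required.
Sec. 4-5. serves alcohol for on-premises consumption → Commercial Permit required.
Sec. 4-6. revenue $2,350,000 < $2,550,000 → Small Business Authorization required.
Sec. 4-7. serves alcohol for on-premises consumption; floor area 12,900 square feet > 10,300 square feet → Compliance Registration required.

Commercial Permit, Compliance Registration, Small Business Authorization, Standard Authorization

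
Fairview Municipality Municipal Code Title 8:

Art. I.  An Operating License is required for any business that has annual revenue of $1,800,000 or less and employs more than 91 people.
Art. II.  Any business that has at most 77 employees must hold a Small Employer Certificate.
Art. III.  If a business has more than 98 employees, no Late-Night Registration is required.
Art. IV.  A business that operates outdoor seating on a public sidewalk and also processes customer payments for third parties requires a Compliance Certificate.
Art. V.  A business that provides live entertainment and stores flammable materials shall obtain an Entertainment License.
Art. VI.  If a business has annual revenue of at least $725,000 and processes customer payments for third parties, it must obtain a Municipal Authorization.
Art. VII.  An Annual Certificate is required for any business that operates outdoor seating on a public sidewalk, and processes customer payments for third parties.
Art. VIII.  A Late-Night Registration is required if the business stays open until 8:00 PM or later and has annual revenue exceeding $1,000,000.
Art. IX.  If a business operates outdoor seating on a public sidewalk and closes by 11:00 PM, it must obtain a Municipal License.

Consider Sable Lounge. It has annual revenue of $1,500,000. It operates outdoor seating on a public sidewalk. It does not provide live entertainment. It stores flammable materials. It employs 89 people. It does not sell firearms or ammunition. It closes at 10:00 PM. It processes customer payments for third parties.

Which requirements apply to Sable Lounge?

Annual Certificate, Compliance Certificate, Late-Night Registration, Municipal Authorization, Municipal License

Art. I. revenue $1,500,000 ≤ $1,800,000; employees 89 ≤ 91 → Operating License not required.
Art. II. employees 89 > 77 → Small Employer Certificate not required.
Art. III. employees 89 ≤ 98 → Late-Night Registration exemption does not apply.
Art. IV. operates outdoor seating on a public sidewalk; processes customer payments for third parties → Compliance Certificate required.
Art. V. does not provide live entertainment; stores flammable materials → Entertainment License not required.
Art. VI. revenue $1,500,000 ≥ $725,000; processes customer payments for third parties → Municipal Authorization required.
Art. VII. operates outdoor seating on a public sidewalk; processes customer payments for third parties → Annual Certificate required.
Art. VIII. closes 10:00 PM, after 8:00 PM; revenue $1,500,000 > $1,000,000 → Late-Night Registration required.
Art. IX. operates outdoor seating on a public sidewalk; closes 10:00 PM, at/before 11:00 PM → Municipal License required.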